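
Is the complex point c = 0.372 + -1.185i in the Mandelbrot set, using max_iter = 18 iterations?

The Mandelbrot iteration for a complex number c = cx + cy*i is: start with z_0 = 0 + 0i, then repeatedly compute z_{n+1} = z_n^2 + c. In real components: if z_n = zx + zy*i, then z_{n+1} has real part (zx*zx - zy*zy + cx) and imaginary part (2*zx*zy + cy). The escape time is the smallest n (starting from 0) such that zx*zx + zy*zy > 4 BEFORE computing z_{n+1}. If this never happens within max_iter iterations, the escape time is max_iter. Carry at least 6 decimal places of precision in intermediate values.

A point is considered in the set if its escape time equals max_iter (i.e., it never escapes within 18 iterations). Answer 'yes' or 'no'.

Answer: no

Derivation:
z_0 = 0 + 0i, c = 0.3720 + -1.1850i
Iter 1: z = 0.3720 + -1.1850i, |z|^2 = 1.5426
Iter 2: z = -0.8938 + -2.0666i, |z|^2 = 5.0700
Escaped at iteration 2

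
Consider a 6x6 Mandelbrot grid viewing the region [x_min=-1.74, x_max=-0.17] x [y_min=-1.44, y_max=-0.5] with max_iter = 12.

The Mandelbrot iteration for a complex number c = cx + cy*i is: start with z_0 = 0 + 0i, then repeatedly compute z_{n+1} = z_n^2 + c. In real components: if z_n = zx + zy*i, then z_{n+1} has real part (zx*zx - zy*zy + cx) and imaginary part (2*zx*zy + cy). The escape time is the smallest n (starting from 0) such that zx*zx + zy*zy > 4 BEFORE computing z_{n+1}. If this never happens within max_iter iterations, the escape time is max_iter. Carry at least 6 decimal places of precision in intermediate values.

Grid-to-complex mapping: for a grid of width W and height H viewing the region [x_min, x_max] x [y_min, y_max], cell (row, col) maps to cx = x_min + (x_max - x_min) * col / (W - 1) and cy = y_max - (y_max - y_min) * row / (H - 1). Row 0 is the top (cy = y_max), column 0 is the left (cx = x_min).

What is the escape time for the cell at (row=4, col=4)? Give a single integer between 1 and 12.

Answer: 3

Derivation:
z_0 = 0 + 0i, c = -0.4840 + -1.2520i
Iter 1: z = -0.4840 + -1.2520i, |z|^2 = 1.8018
Iter 2: z = -1.8172 + -0.0401i, |z|^2 = 3.3040
Iter 3: z = 2.8168 + -1.1064i, |z|^2 = 9.1584
Escaped at iteration 3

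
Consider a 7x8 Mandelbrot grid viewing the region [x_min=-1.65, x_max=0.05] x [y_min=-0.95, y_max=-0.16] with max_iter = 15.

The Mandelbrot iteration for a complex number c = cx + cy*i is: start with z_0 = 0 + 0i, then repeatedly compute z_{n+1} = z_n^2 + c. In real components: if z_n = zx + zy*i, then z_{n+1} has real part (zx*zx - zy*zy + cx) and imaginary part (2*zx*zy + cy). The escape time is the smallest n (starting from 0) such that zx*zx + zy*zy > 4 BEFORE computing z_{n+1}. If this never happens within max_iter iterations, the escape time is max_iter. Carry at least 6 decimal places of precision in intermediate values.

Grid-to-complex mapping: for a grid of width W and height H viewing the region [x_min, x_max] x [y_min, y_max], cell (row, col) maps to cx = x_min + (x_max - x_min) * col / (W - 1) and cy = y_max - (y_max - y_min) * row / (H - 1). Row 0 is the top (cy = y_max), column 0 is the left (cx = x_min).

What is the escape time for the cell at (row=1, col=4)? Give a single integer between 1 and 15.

z_0 = 0 + 0i, c = -0.5167 + -0.2729i
Iter 1: z = -0.5167 + -0.2729i, |z|^2 = 0.3414
Iter 2: z = -0.3242 + 0.0091i, |z|^2 = 0.1052
Iter 3: z = -0.4117 + -0.2788i, |z|^2 = 0.2472
Iter 4: z = -0.4249 + -0.0434i, |z|^2 = 0.1824
Iter 5: z = -0.3380 + -0.2360i, |z|^2 = 0.1699
Iter 6: z = -0.4581 + -0.1133i, |z|^2 = 0.2227
Iter 7: z = -0.3196 + -0.1690i, |z|^2 = 0.1307
Iter 8: z = -0.4431 + -0.1648i, |z|^2 = 0.2235
Iter 9: z = -0.3475 + -0.1268i, |z|^2 = 0.1368
Iter 10: z = -0.4120 + -0.1847i, |z|^2 = 0.2039
Iter 11: z = -0.3811 + -0.1207i, |z|^2 = 0.1598
Iter 12: z = -0.3860 + -0.1809i, |z|^2 = 0.1817
Iter 13: z = -0.4004 + -0.1332i, |z|^2 = 0.1780
Iter 14: z = -0.3741 + -0.1662i, |z|^2 = 0.1676

Answer: 15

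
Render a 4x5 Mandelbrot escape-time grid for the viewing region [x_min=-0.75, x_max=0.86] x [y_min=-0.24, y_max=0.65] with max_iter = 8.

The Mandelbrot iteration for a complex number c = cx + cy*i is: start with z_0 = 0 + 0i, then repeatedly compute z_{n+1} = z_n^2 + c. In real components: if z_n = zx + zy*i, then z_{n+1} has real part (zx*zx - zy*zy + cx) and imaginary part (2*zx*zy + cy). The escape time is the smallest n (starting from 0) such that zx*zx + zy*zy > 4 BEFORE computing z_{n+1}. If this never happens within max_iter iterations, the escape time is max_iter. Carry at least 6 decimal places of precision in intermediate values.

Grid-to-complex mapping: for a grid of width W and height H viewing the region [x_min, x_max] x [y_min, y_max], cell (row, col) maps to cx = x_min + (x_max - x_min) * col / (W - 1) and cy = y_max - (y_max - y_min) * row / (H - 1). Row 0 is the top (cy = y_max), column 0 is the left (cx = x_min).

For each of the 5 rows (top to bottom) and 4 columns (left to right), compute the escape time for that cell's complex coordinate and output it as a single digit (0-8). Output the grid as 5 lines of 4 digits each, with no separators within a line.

(row=0, col=0): c = -0.7500 + 0.6500i → escape time 5
(row=0, col=1): c = -0.2133 + 0.6500i → escape time 8
(row=0, col=2): c = 0.3233 + 0.6500i → escape time 8
(row=0, col=3): c = 0.8600 + 0.6500i → escape time 2
(row=1, col=0): c = -0.7500 + 0.4275i → escape time 8
(row=1, col=1): c = -0.2133 + 0.4275i → escape time 8
(row=1, col=2): c = 0.3233 + 0.4275i → escape time 8
(row=1, col=3): c = 0.8600 + 0.4275i → escape time 3
(row=2, col=0): c = -0.7500 + 0.2050i → escape time 8
(row=2, col=1): c = -0.2133 + 0.2050i → escape time 8
(row=2, col=2): c = 0.3233 + 0.2050i → escape time 8
(row=2, col=3): c = 0.8600 + 0.2050i → escape time 3
(row=3, col=0): c = -0.7500 + -0.0175i → escape time 8
(row=3, col=1): c = -0.2133 + -0.0175i → escape time 8
(row=3, col=2): c = 0.3233 + -0.0175i → escape time 8
(row=3, col=3): c = 0.8600 + -0.0175i → escape time 3
(row=4, col=0): c = -0.7500 + -0.2400i → escape time 8
(row=4, col=1): c = -0.2133 + -0.2400i → escape time 8
(row=4, col=2): c = 0.3233 + -0.2400i → escape time 8
(row=4, col=3): c = 0.8600 + -0.2400i → escape time 3

Answer: 5882
8883
8883
8883
8883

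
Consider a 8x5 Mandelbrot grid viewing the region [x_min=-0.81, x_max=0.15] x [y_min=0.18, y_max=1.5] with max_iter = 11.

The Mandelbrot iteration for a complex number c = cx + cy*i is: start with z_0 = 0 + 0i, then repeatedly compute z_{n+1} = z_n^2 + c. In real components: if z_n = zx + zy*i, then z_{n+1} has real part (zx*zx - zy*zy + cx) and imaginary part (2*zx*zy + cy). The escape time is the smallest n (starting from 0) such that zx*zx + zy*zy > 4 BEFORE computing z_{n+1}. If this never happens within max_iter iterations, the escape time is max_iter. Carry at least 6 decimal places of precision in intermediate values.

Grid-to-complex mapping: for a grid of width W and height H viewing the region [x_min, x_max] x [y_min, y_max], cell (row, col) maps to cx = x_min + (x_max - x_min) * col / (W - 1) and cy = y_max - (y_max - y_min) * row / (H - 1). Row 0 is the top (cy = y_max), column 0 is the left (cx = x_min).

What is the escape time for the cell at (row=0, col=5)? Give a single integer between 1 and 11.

Answer: 2

Derivation:
z_0 = 0 + 0i, c = -0.1243 + 1.5000i
Iter 1: z = -0.1243 + 1.5000i, |z|^2 = 2.2654
Iter 2: z = -2.3588 + 1.1271i, |z|^2 = 6.8346
Escaped at iteration 2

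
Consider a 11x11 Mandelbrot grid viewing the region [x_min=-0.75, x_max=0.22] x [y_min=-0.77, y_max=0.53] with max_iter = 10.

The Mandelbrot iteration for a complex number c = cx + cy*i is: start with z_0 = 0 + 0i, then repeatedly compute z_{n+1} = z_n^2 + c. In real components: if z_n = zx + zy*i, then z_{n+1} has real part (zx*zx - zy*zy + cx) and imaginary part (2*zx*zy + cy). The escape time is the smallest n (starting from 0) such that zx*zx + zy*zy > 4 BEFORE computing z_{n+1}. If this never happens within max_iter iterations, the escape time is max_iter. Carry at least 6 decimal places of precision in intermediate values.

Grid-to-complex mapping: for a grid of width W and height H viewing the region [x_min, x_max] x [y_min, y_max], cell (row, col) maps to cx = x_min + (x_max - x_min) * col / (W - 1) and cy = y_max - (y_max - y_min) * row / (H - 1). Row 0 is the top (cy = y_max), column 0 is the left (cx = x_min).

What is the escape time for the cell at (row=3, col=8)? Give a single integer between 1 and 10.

z_0 = 0 + 0i, c = 0.0260 + 0.1400i
Iter 1: z = 0.0260 + 0.1400i, |z|^2 = 0.0203
Iter 2: z = 0.0071 + 0.1473i, |z|^2 = 0.0217
Iter 3: z = 0.0044 + 0.1421i, |z|^2 = 0.0202
Iter 4: z = 0.0058 + 0.1412i, |z|^2 = 0.0200
Iter 5: z = 0.0061 + 0.1416i, |z|^2 = 0.0201
Iter 6: z = 0.0060 + 0.1417i, |z|^2 = 0.0201
Iter 7: z = 0.0059 + 0.1417i, |z|^2 = 0.0201
Iter 8: z = 0.0060 + 0.1417i, |z|^2 = 0.0201
Iter 9: z = 0.0060 + 0.1417i, |z|^2 = 0.0201

Answer: 10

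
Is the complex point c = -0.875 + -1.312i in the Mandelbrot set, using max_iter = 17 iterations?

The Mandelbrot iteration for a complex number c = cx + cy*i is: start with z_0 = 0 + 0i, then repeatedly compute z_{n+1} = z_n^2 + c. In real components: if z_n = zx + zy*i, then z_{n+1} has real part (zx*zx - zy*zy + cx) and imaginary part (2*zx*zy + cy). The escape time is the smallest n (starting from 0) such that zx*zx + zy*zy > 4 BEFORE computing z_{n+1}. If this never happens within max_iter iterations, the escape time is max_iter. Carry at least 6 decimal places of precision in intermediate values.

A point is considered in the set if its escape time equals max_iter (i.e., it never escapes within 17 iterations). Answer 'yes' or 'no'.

z_0 = 0 + 0i, c = -0.8750 + -1.3120i
Iter 1: z = -0.8750 + -1.3120i, |z|^2 = 2.4870
Iter 2: z = -1.8307 + 0.9840i, |z|^2 = 4.3198
Escaped at iteration 2

Answer: no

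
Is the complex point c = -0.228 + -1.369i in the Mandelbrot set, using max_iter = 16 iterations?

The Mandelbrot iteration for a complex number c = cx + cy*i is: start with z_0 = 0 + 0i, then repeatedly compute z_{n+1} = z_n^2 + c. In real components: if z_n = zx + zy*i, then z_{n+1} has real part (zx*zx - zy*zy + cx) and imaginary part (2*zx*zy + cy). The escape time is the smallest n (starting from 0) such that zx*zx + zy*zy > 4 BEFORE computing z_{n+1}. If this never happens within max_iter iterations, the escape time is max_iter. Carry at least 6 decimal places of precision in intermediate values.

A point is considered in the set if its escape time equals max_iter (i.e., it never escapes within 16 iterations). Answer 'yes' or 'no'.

z_0 = 0 + 0i, c = -0.2280 + -1.3690i
Iter 1: z = -0.2280 + -1.3690i, |z|^2 = 1.9261
Iter 2: z = -2.0502 + -0.7447i, |z|^2 = 4.7579
Escaped at iteration 2

Answer: no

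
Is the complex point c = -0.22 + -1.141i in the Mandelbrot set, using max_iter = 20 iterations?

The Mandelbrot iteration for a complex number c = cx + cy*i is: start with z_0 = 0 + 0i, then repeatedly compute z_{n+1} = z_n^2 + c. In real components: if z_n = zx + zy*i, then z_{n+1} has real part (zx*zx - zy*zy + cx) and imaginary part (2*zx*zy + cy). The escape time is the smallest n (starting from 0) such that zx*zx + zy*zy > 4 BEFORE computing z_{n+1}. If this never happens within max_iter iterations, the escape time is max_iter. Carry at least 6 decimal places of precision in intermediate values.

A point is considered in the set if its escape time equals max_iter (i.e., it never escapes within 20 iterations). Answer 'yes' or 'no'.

z_0 = 0 + 0i, c = -0.2200 + -1.1410i
Iter 1: z = -0.2200 + -1.1410i, |z|^2 = 1.3503
Iter 2: z = -1.4735 + -0.6390i, |z|^2 = 2.5794
Iter 3: z = 1.5429 + 0.7420i, |z|^2 = 2.9310
Iter 4: z = 1.6099 + 1.1486i, |z|^2 = 3.9111
Iter 5: z = 1.0526 + 2.5573i, |z|^2 = 7.6477
Escaped at iteration 5

Answer: no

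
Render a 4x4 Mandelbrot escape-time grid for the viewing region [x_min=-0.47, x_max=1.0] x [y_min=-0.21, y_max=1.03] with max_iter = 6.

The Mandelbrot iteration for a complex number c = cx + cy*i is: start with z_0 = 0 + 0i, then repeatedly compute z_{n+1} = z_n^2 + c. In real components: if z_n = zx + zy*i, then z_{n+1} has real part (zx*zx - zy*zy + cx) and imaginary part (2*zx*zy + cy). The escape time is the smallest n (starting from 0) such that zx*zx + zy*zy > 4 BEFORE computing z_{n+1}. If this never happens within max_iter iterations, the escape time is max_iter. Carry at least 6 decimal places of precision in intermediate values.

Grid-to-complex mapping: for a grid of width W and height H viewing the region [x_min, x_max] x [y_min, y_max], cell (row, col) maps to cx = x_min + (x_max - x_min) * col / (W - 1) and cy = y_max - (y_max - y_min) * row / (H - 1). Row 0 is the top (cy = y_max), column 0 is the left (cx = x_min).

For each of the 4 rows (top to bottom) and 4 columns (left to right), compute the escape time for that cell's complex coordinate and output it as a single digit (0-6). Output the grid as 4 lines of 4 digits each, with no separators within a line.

(row=0, col=0): c = -0.4700 + 1.0300i → escape time 4
(row=0, col=1): c = 0.0200 + 1.0300i → escape time 5
(row=0, col=2): c = 0.5100 + 1.0300i → escape time 2
(row=0, col=3): c = 1.0000 + 1.0300i → escape time 2
(row=1, col=0): c = -0.4700 + 0.6167i → escape time 6
(row=1, col=1): c = 0.0200 + 0.6167i → escape time 6
(row=1, col=2): c = 0.5100 + 0.6167i → escape time 4
(row=1, col=3): c = 1.0000 + 0.6167i → escape time 2
(row=2, col=0): c = -0.4700 + 0.2033i → escape time 6
(row=2, col=1): c = 0.0200 + 0.2033i → escape time 6
(row=2, col=2): c = 0.5100 + 0.2033i → escape time 5
(row=2, col=3): c = 1.0000 + 0.2033i → escape time 2
(row=3, col=0): c = -0.4700 + -0.2100i → escape time 6
(row=3, col=1): c = 0.0200 + -0.2100i → escape time 6
(row=3, col=2): c = 0.5100 + -0.2100i → escape time 5
(row=3, col=3): c = 1.0000 + -0.2100i → escape time 2

Answer: 4522
6642
6652
6652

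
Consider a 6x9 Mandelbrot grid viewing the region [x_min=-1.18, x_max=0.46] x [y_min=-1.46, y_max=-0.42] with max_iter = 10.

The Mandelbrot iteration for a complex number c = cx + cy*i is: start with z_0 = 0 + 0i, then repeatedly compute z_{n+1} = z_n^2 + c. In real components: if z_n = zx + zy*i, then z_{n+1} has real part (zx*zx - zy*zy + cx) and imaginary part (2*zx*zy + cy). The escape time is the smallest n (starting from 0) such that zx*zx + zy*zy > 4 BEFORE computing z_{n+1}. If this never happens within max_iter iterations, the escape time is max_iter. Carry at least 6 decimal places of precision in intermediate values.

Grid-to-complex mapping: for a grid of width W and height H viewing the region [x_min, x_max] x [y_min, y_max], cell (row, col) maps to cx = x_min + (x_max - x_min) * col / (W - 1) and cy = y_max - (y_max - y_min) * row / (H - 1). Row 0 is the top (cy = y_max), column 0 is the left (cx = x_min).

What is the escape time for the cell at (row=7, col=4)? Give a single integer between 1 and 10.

Answer: 2

Derivation:
z_0 = 0 + 0i, c = 0.1320 + -1.3300i
Iter 1: z = 0.1320 + -1.3300i, |z|^2 = 1.7863
Iter 2: z = -1.6195 + -1.6811i, |z|^2 = 5.4489
Escaped at iteration 2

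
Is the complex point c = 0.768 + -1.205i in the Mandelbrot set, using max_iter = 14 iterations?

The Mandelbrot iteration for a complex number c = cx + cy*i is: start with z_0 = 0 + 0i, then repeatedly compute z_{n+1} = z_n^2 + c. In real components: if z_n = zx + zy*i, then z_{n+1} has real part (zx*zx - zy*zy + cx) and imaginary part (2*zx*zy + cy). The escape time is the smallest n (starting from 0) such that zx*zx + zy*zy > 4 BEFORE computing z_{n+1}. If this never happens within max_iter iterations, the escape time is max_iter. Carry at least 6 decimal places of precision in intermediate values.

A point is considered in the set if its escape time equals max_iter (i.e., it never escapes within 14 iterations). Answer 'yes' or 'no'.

z_0 = 0 + 0i, c = 0.7680 + -1.2050i
Iter 1: z = 0.7680 + -1.2050i, |z|^2 = 2.0418
Iter 2: z = -0.0942 + -3.0559i, |z|^2 = 9.3473
Escaped at iteration 2

Answer: no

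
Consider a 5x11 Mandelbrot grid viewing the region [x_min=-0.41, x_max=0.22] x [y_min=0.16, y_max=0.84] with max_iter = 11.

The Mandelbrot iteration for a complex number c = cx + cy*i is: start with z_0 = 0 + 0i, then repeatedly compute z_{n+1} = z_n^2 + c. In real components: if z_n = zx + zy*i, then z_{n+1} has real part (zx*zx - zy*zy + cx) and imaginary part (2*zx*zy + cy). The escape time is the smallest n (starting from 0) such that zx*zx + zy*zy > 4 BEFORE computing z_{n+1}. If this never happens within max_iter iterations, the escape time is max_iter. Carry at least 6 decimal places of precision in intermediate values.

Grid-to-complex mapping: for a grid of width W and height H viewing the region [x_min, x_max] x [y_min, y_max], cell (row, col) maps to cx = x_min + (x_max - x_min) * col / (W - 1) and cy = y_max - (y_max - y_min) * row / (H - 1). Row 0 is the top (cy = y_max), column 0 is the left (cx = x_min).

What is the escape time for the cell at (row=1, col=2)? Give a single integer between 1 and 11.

Answer: 11

Derivation:
z_0 = 0 + 0i, c = -0.0950 + 0.7720i
Iter 1: z = -0.0950 + 0.7720i, |z|^2 = 0.6050
Iter 2: z = -0.6820 + 0.6253i, |z|^2 = 0.8561
Iter 3: z = -0.0210 + -0.0809i, |z|^2 = 0.0070
Iter 4: z = -0.1011 + 0.7754i, |z|^2 = 0.6115
Iter 5: z = -0.6860 + 0.6152i, |z|^2 = 0.8491
Iter 6: z = -0.0029 + -0.0721i, |z|^2 = 0.0052
Iter 7: z = -0.1002 + 0.7724i, |z|^2 = 0.6067
Iter 8: z = -0.6816 + 0.6172i, |z|^2 = 0.8455
Iter 9: z = -0.0114 + -0.0694i, |z|^2 = 0.0049
Iter 10: z = -0.0997 + 0.7736i, |z|^2 = 0.6084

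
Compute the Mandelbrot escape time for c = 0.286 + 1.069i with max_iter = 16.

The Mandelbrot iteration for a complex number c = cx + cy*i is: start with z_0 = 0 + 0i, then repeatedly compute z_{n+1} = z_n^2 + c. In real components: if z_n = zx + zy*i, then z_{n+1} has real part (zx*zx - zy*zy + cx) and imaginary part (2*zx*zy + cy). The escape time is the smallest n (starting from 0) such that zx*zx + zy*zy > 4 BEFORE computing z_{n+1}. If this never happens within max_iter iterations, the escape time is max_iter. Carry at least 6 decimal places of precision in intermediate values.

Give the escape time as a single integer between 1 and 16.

Answer: 3

Derivation:
z_0 = 0 + 0i, c = 0.2860 + 1.0690i
Iter 1: z = 0.2860 + 1.0690i, |z|^2 = 1.2246
Iter 2: z = -0.7750 + 1.6805i, |z|^2 = 3.4245
Iter 3: z = -1.9374 + -1.5356i, |z|^2 = 6.1116
Escaped at iteration 3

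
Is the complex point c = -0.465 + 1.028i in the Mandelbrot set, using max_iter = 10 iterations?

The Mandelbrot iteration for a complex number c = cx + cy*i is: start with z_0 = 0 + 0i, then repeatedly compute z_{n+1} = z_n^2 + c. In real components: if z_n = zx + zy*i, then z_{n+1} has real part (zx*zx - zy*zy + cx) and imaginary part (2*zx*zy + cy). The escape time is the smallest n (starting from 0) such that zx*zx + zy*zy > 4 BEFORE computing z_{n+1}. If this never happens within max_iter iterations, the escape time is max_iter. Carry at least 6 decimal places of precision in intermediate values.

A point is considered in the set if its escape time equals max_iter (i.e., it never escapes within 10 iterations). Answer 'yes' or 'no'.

Answer: no

Derivation:
z_0 = 0 + 0i, c = -0.4650 + 1.0280i
Iter 1: z = -0.4650 + 1.0280i, |z|^2 = 1.2730
Iter 2: z = -1.3056 + 0.0720i, |z|^2 = 1.7097
Iter 3: z = 1.2343 + 0.8401i, |z|^2 = 2.2293
Iter 4: z = 0.3527 + 3.1019i, |z|^2 = 9.7461
Escaped at iteration 4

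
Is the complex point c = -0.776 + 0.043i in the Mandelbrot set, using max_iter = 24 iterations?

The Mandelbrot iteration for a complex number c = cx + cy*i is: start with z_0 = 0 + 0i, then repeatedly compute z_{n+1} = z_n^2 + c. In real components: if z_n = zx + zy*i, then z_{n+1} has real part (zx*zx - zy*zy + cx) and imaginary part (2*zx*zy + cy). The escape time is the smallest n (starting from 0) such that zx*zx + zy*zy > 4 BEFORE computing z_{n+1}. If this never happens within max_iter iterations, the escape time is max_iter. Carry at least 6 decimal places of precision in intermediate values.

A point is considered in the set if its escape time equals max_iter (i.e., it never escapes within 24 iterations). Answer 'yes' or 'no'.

Answer: yes

Derivation:
z_0 = 0 + 0i, c = -0.7760 + 0.0430i
Iter 1: z = -0.7760 + 0.0430i, |z|^2 = 0.6040
Iter 2: z = -0.1757 + -0.0237i, |z|^2 = 0.0314
Iter 3: z = -0.7457 + 0.0513i, |z|^2 = 0.5587
Iter 4: z = -0.2226 + -0.0336i, |z|^2 = 0.0507
Iter 5: z = -0.7276 + 0.0579i, |z|^2 = 0.5327
Iter 6: z = -0.2500 + -0.0413i, |z|^2 = 0.0642
Iter 7: z = -0.7152 + 0.0637i, |z|^2 = 0.5156
Iter 8: z = -0.2685 + -0.0481i, |z|^2 = 0.0744
Iter 9: z = -0.7062 + 0.0688i, |z|^2 = 0.5035
Iter 10: z = -0.2820 + -0.0542i, |z|^2 = 0.0825
Iter 11: z = -0.6994 + 0.0736i, |z|^2 = 0.4946
Iter 12: z = -0.2922 + -0.0599i, |z|^2 = 0.0890
Iter 13: z = -0.6942 + 0.0780i, |z|^2 = 0.4880
Iter 14: z = -0.3002 + -0.0653i, |z|^2 = 0.0944
Iter 15: z = -0.6902 + 0.0822i, |z|^2 = 0.4831
Iter 16: z = -0.3064 + -0.0705i, |z|^2 = 0.0989
Iter 17: z = -0.6871 + 0.0862i, |z|^2 = 0.4795
Iter 18: z = -0.3114 + -0.0754i, |z|^2 = 0.1027
Iter 19: z = -0.6847 + 0.0900i, |z|^2 = 0.4770
Iter 20: z = -0.3152 + -0.0802i, |z|^2 = 0.1058
Iter 21: z = -0.6831 + 0.0936i, |z|^2 = 0.4753
Iter 22: z = -0.3182 + -0.0848i, |z|^2 = 0.1084
Iter 23: z = -0.6820 + 0.0970i, |z|^2 = 0.4745
Did not escape in 24 iterations → in set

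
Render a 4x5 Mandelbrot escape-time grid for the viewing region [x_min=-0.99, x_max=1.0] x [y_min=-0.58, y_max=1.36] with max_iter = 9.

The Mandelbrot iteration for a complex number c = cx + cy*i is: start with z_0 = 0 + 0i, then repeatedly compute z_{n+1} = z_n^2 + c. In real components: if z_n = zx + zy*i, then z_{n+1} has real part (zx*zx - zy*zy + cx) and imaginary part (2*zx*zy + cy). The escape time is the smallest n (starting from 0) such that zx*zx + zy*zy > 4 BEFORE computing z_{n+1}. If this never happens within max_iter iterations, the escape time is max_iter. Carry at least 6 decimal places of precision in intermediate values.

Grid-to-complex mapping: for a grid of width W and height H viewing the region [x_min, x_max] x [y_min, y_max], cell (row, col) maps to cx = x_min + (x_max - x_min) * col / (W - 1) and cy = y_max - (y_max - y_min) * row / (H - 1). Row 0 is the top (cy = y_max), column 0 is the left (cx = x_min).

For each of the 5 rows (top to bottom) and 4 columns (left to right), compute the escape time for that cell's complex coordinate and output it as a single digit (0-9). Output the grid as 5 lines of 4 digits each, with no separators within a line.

Answer: 2222
3642
8992
9992
5992

Derivation:
(row=0, col=0): c = -0.9900 + 1.3600i → escape time 2
(row=0, col=1): c = -0.3267 + 1.3600i → escape time 2
(row=0, col=2): c = 0.3367 + 1.3600i → escape time 2
(row=0, col=3): c = 1.0000 + 1.3600i → escape time 2
(row=1, col=0): c = -0.9900 + 0.8750i → escape time 3
(row=1, col=1): c = -0.3267 + 0.8750i → escape time 6
(row=1, col=2): c = 0.3367 + 0.8750i → escape time 4
(row=1, col=3): c = 1.0000 + 0.8750i → escape time 2
(row=2, col=0): c = -0.9900 + 0.3900i → escape time 8
(row=2, col=1): c = -0.3267 + 0.3900i → escape time 9
(row=2, col=2): c = 0.3367 + 0.3900i → escape time 9
(row=2, col=3): c = 1.0000 + 0.3900i → escape time 2
(row=3, col=0): c = -0.9900 + -0.0950i → escape time 9
(row=3, col=1): c = -0.3267 + -0.0950i → escape time 9
(row=3, col=2): c = 0.3367 + -0.0950i → escape time 9
(row=3, col=3): c = 1.0000 + -0.0950i → escape time 2
(row=4, col=0): c = -0.9900 + -0.5800i → escape time 5
(row=4, col=1): c = -0.3267 + -0.5800i → escape time 9
(row=4, col=2): c = 0.3367 + -0.5800i → escape time 9
(row=4, col=3): c = 1.0000 + -0.5800i → escape time 2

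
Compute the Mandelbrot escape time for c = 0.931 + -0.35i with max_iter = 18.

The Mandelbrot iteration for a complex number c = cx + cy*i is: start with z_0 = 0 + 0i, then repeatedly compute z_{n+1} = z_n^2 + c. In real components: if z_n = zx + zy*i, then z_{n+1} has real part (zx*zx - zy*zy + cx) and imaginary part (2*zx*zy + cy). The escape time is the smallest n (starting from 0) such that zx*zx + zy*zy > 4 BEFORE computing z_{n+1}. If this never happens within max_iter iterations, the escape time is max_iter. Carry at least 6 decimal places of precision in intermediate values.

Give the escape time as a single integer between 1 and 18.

Answer: 3

Derivation:
z_0 = 0 + 0i, c = 0.9310 + -0.3500i
Iter 1: z = 0.9310 + -0.3500i, |z|^2 = 0.9893
Iter 2: z = 1.6753 + -1.0017i, |z|^2 = 3.8099
Iter 3: z = 2.7341 + -3.7062i, |z|^2 = 21.2113
Escaped at iteration 3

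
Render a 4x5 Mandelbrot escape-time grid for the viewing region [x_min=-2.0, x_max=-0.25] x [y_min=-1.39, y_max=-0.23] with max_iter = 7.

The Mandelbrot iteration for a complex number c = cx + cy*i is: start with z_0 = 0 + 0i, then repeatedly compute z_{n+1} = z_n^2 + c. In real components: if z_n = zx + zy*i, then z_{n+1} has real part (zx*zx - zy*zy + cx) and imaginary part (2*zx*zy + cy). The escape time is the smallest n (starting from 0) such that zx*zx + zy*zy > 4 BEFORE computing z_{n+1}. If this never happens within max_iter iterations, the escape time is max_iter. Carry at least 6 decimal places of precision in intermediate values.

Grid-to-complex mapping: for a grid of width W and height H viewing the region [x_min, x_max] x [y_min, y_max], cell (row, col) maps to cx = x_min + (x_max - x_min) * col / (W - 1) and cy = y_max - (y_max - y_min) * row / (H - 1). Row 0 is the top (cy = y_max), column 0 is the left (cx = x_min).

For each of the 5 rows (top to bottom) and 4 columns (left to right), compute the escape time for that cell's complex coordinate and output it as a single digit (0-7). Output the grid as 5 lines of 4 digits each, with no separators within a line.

(row=0, col=0): c = -2.0000 + -0.2300i → escape time 1
(row=0, col=1): c = -1.4167 + -0.2300i → escape time 5
(row=0, col=2): c = -0.8333 + -0.2300i → escape time 7
(row=0, col=3): c = -0.2500 + -0.2300i → escape time 7
(row=1, col=0): c = -2.0000 + -0.5200i → escape time 1
(row=1, col=1): c = -1.4167 + -0.5200i → escape time 3
(row=1, col=2): c = -0.8333 + -0.5200i → escape time 6
(row=1, col=3): c = -0.2500 + -0.5200i → escape time 7
(row=2, col=0): c = -2.0000 + -0.8100i → escape time 1
(row=2, col=1): c = -1.4167 + -0.8100i → escape time 3
(row=2, col=2): c = -0.8333 + -0.8100i → escape time 4
(row=2, col=3): c = -0.2500 + -0.8100i → escape time 7
(row=3, col=0): c = -2.0000 + -1.1000i → escape time 1
(row=3, col=1): c = -1.4167 + -1.1000i → escape time 2
(row=3, col=2): c = -0.8333 + -1.1000i → escape time 3
(row=3, col=3): c = -0.2500 + -1.1000i → escape time 5
(row=4, col=0): c = -2.0000 + -1.3900i → escape time 1
(row=4, col=1): c = -1.4167 + -1.3900i → escape time 2
(row=4, col=2): c = -0.8333 + -1.3900i → escape time 2
(row=4, col=3): c = -0.2500 + -1.3900i → escape time 2

Answer: 1577
1367
1347
1235
1222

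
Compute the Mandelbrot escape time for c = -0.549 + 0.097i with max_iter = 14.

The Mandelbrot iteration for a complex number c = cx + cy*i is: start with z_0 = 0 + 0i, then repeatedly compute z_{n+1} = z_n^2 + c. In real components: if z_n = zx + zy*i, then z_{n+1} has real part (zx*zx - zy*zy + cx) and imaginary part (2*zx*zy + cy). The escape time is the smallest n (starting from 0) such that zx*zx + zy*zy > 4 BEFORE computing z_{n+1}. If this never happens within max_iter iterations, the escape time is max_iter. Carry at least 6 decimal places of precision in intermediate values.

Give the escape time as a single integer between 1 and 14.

Answer: 14

Derivation:
z_0 = 0 + 0i, c = -0.5490 + 0.0970i
Iter 1: z = -0.5490 + 0.0970i, |z|^2 = 0.3108
Iter 2: z = -0.2570 + -0.0095i, |z|^2 = 0.0661
Iter 3: z = -0.4830 + 0.1019i, |z|^2 = 0.2437
Iter 4: z = -0.3261 + -0.0014i, |z|^2 = 0.1063
Iter 5: z = -0.4427 + 0.0979i, |z|^2 = 0.2056
Iter 6: z = -0.3626 + 0.0103i, |z|^2 = 0.1316
Iter 7: z = -0.4176 + 0.0895i, |z|^2 = 0.1824
Iter 8: z = -0.3826 + 0.0222i, |z|^2 = 0.1469
Iter 9: z = -0.4031 + 0.0800i, |z|^2 = 0.1689
Iter 10: z = -0.3929 + 0.0325i, |z|^2 = 0.1554
Iter 11: z = -0.3957 + 0.0715i, |z|^2 = 0.1617
Iter 12: z = -0.3975 + 0.0405i, |z|^2 = 0.1597
Iter 13: z = -0.3926 + 0.0648i, |z|^2 = 0.1583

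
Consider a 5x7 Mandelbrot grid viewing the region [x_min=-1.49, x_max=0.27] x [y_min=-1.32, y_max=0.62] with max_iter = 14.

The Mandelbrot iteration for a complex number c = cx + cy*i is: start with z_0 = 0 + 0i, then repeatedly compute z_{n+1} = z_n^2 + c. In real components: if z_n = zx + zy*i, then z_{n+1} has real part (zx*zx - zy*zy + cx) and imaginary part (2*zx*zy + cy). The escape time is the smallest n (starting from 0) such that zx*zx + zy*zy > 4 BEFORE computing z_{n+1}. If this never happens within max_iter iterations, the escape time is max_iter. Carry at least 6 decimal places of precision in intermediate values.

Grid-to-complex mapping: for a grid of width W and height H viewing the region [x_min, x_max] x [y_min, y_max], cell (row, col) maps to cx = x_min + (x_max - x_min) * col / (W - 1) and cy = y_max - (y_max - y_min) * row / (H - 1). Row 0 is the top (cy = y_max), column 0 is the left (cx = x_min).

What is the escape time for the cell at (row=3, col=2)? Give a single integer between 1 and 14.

z_0 = 0 + 0i, c = -0.6100 + -0.3500i
Iter 1: z = -0.6100 + -0.3500i, |z|^2 = 0.4946
Iter 2: z = -0.3604 + 0.0770i, |z|^2 = 0.1358
Iter 3: z = -0.4860 + -0.4055i, |z|^2 = 0.4007
Iter 4: z = -0.5382 + 0.0442i, |z|^2 = 0.2916
Iter 5: z = -0.3223 + -0.3976i, |z|^2 = 0.2619
Iter 6: z = -0.6642 + -0.0937i, |z|^2 = 0.4499
Iter 7: z = -0.1777 + -0.2255i, |z|^2 = 0.0824
Iter 8: z = -0.6293 + -0.2699i, |z|^2 = 0.4688
Iter 9: z = -0.2868 + -0.0103i, |z|^2 = 0.0824
Iter 10: z = -0.5278 + -0.3441i, |z|^2 = 0.3970
Iter 11: z = -0.4498 + 0.0132i, |z|^2 = 0.2025
Iter 12: z = -0.4079 + -0.3619i, |z|^2 = 0.2973
Iter 13: z = -0.5746 + -0.0548i, |z|^2 = 0.3332

Answer: 14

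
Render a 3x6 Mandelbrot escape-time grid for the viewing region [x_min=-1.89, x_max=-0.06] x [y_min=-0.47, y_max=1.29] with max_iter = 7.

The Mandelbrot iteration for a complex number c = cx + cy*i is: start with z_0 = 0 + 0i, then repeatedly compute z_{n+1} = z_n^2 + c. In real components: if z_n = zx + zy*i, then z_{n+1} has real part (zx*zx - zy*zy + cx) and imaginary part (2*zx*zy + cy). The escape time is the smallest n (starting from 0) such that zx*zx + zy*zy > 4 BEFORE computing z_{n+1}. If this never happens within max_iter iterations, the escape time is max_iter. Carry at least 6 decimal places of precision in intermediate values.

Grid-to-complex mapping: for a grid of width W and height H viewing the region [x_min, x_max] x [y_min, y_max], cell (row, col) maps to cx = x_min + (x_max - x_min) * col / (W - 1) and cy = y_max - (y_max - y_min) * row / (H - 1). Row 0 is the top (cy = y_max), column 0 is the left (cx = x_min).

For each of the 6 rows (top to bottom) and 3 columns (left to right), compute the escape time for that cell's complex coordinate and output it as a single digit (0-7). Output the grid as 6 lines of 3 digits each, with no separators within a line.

Answer: 122
137
257
477
477
357

Derivation:
(row=0, col=0): c = -1.8900 + 1.2900i → escape time 1
(row=0, col=1): c = -0.9750 + 1.2900i → escape time 2
(row=0, col=2): c = -0.0600 + 1.2900i → escape time 2
(row=1, col=0): c = -1.8900 + 0.9380i → escape time 1
(row=1, col=1): c = -0.9750 + 0.9380i → escape time 3
(row=1, col=2): c = -0.0600 + 0.9380i → escape time 7
(row=2, col=0): c = -1.8900 + 0.5860i → escape time 2
(row=2, col=1): c = -0.9750 + 0.5860i → escape time 5
(row=2, col=2): c = -0.0600 + 0.5860i → escape time 7
(row=3, col=0): c = -1.8900 + 0.2340i → escape time 4
(row=3, col=1): c = -0.9750 + 0.2340i → escape time 7
(row=3, col=2): c = -0.0600 + 0.2340i → escape time 7
(row=4, col=0): c = -1.8900 + -0.1180i → escape time 4
(row=4, col=1): c = -0.9750 + -0.1180i → escape time 7
(row=4, col=2): c = -0.0600 + -0.1180i → escape time 7
(row=5, col=0): c = -1.8900 + -0.4700i → escape time 3
(row=5, col=1): c = -0.9750 + -0.4700i → escape time 5
(row=5, col=2): c = -0.0600 + -0.4700i → escape time 7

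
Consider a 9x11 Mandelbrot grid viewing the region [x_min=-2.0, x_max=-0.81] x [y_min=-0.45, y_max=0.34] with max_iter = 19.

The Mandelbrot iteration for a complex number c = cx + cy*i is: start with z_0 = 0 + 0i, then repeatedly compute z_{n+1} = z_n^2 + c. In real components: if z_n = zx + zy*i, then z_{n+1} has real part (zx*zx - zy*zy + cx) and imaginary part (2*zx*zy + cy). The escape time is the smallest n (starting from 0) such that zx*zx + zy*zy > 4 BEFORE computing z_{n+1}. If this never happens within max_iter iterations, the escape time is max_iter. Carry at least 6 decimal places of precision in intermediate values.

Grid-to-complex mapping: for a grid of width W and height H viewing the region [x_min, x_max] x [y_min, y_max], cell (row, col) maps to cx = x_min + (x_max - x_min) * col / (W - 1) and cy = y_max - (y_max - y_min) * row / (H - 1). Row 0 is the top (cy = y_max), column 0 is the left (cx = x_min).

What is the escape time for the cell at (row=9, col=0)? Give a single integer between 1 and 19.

Answer: 1

Derivation:
z_0 = 0 + 0i, c = -2.0000 + -0.3710i
Iter 1: z = -2.0000 + -0.3710i, |z|^2 = 4.1376
Escaped at iteration 1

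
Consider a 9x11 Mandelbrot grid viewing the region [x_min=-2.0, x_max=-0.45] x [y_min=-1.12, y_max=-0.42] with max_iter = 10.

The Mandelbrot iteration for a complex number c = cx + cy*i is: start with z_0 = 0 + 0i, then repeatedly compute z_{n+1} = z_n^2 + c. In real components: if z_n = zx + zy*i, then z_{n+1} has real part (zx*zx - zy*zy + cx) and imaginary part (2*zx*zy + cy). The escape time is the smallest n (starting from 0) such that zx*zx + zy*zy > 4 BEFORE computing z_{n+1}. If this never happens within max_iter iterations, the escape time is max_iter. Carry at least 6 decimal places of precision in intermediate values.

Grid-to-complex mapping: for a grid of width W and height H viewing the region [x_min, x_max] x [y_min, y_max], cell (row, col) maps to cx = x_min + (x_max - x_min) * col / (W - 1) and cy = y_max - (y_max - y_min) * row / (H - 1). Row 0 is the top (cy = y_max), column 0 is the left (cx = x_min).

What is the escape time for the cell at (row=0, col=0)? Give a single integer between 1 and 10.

z_0 = 0 + 0i, c = -2.0000 + -0.4200i
Iter 1: z = -2.0000 + -0.4200i, |z|^2 = 4.1764
Escaped at iteration 1

Answer: 1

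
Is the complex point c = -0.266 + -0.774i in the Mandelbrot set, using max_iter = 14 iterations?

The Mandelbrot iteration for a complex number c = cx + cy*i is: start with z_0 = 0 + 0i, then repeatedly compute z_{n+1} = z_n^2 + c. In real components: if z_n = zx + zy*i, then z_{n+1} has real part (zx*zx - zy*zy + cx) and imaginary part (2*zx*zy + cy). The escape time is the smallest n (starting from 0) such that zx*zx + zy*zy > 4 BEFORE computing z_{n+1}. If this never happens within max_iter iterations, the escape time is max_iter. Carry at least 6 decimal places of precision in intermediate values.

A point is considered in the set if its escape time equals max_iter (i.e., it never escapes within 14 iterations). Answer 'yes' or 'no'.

Answer: no

Derivation:
z_0 = 0 + 0i, c = -0.2660 + -0.7740i
Iter 1: z = -0.2660 + -0.7740i, |z|^2 = 0.6698
Iter 2: z = -0.7943 + -0.3622i, |z|^2 = 0.7622
Iter 3: z = 0.2337 + -0.1985i, |z|^2 = 0.0941
Iter 4: z = -0.2508 + -0.8668i, |z|^2 = 0.8143
Iter 5: z = -0.9545 + -0.3392i, |z|^2 = 1.0261
Iter 6: z = 0.5299 + -0.1264i, |z|^2 = 0.2968
Iter 7: z = -0.0012 + -0.9080i, |z|^2 = 0.8245
Iter 8: z = -1.0905 + -0.7719i, |z|^2 = 1.7850
Iter 9: z = 0.3273 + 0.9095i, |z|^2 = 0.9343
Iter 10: z = -0.9860 + -0.1786i, |z|^2 = 1.0042
Iter 11: z = 0.6743 + -0.4217i, |z|^2 = 0.6326
Iter 12: z = 0.0109 + -1.3428i, |z|^2 = 1.8032
Iter 13: z = -2.0689 + -0.8032i, |z|^2 = 4.9256
Escaped at iteration 13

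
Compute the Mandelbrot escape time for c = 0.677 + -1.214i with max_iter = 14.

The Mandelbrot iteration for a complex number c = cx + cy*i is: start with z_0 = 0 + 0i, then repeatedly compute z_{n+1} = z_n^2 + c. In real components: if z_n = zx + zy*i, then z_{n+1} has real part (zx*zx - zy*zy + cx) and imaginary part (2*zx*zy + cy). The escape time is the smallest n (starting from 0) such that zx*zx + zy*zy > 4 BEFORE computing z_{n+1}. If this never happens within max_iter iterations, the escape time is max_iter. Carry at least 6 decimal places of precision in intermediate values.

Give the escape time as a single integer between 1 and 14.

z_0 = 0 + 0i, c = 0.6770 + -1.2140i
Iter 1: z = 0.6770 + -1.2140i, |z|^2 = 1.9321
Iter 2: z = -0.3385 + -2.8578i, |z|^2 = 8.2813
Escaped at iteration 2

Answer: 2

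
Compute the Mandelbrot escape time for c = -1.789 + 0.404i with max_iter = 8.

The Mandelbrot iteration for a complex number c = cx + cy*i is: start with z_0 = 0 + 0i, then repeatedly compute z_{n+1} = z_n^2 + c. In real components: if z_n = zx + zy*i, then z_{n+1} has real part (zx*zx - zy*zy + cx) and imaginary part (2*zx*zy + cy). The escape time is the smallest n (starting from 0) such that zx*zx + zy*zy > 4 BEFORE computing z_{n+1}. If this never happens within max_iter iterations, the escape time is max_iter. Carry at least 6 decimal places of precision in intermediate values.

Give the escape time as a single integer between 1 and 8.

z_0 = 0 + 0i, c = -1.7890 + 0.4040i
Iter 1: z = -1.7890 + 0.4040i, |z|^2 = 3.3637
Iter 2: z = 1.2483 + -1.0415i, |z|^2 = 2.6430
Iter 3: z = -1.3155 + -2.1962i, |z|^2 = 6.5540
Escaped at iteration 3

Answer: 3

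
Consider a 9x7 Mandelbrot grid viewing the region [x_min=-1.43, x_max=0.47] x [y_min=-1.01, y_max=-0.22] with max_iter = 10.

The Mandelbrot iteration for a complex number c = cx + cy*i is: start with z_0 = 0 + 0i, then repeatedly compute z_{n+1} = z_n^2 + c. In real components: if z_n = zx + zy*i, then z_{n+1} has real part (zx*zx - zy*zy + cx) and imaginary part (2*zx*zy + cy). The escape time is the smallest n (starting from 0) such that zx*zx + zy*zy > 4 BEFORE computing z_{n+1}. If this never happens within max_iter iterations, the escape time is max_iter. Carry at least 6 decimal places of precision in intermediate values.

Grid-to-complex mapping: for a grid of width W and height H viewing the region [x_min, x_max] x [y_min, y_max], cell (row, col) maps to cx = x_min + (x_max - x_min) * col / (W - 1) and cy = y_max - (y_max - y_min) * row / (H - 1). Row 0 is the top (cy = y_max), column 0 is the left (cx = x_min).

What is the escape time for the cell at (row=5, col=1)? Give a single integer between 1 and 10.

z_0 = 0 + 0i, c = -1.1925 + -0.8783i
Iter 1: z = -1.1925 + -0.8783i, |z|^2 = 2.1935
Iter 2: z = -0.5419 + 1.2165i, |z|^2 = 1.7735
Iter 3: z = -2.3787 + -2.1968i, |z|^2 = 10.4841
Escaped at iteration 3

Answer: 3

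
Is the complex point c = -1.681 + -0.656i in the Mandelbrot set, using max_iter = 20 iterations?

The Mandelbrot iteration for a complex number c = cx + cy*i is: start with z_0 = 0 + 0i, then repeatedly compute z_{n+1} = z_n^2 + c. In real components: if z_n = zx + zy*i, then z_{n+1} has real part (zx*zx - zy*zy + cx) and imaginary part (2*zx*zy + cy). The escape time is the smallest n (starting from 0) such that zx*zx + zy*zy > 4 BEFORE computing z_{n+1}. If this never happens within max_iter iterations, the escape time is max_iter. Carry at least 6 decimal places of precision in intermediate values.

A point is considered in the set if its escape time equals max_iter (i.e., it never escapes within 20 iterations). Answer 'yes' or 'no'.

Answer: no

Derivation:
z_0 = 0 + 0i, c = -1.6810 + -0.6560i
Iter 1: z = -1.6810 + -0.6560i, |z|^2 = 3.2561
Iter 2: z = 0.7144 + 1.5495i, |z|^2 = 2.9113
Iter 3: z = -3.5715 + 1.5580i, |z|^2 = 15.1826
Escaped at iteration 3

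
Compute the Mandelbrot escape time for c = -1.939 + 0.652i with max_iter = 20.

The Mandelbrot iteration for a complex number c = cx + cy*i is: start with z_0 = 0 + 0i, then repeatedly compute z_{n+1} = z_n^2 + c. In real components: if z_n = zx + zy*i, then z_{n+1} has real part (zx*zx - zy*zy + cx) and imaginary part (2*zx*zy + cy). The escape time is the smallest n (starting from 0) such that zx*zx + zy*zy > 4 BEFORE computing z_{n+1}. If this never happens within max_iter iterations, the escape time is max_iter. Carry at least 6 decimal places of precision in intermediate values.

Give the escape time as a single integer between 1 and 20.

z_0 = 0 + 0i, c = -1.9390 + 0.6520i
Iter 1: z = -1.9390 + 0.6520i, |z|^2 = 4.1848
Escaped at iteration 1

Answer: 1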